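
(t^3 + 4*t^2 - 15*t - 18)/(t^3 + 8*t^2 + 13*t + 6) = (t - 3)/(t + 1)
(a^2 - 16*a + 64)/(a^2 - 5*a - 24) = (a - 8)/(a + 3)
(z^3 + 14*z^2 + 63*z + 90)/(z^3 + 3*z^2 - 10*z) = (z^2 + 9*z + 18)/(z*(z - 2))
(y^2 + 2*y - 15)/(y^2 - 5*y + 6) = (y + 5)/(y - 2)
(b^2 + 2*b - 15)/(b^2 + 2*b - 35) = (b^2 + 2*b - 15)/(b^2 + 2*b - 35)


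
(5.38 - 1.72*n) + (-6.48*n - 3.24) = 2.14 - 8.2*n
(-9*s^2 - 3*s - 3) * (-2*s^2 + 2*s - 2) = 18*s^4 - 12*s^3 + 18*s^2 + 6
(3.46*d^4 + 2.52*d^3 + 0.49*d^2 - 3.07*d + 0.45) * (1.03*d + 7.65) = 3.5638*d^5 + 29.0646*d^4 + 19.7827*d^3 + 0.5864*d^2 - 23.022*d + 3.4425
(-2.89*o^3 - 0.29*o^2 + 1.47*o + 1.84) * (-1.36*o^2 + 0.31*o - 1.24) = 3.9304*o^5 - 0.5015*o^4 + 1.4945*o^3 - 1.6871*o^2 - 1.2524*o - 2.2816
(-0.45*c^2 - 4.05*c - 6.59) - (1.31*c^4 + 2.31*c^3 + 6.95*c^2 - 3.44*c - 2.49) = -1.31*c^4 - 2.31*c^3 - 7.4*c^2 - 0.61*c - 4.1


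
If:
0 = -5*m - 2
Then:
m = -2/5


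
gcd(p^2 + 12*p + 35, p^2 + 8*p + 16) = 1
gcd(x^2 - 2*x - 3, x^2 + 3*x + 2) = x + 1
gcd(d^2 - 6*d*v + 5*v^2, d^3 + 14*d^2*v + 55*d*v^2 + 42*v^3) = 1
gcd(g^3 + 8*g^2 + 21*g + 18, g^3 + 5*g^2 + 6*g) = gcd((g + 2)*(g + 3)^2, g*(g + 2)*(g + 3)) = g^2 + 5*g + 6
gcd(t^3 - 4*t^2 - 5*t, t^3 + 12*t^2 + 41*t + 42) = 1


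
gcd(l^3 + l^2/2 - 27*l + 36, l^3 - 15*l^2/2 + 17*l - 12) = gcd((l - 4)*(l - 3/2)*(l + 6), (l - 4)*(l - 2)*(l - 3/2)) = l^2 - 11*l/2 + 6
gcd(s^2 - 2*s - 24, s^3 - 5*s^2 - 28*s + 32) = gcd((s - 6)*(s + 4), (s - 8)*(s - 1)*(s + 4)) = s + 4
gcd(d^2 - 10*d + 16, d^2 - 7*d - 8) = d - 8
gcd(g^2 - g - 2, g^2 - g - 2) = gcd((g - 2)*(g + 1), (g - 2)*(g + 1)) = g^2 - g - 2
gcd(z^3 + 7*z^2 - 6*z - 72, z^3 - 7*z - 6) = z - 3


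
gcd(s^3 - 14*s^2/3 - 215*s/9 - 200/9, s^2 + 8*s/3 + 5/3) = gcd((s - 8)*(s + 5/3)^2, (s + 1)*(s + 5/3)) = s + 5/3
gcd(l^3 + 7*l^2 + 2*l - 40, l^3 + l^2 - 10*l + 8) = l^2 + 2*l - 8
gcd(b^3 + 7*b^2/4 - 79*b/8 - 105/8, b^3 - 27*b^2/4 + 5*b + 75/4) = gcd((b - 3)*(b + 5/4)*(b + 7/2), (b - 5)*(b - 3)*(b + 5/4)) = b^2 - 7*b/4 - 15/4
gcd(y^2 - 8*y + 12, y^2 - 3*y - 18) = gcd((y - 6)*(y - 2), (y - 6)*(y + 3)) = y - 6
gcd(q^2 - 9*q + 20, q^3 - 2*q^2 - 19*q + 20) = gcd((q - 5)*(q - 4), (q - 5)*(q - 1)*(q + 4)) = q - 5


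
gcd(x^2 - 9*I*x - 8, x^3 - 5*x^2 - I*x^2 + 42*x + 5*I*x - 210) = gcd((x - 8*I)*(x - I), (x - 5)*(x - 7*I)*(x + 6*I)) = 1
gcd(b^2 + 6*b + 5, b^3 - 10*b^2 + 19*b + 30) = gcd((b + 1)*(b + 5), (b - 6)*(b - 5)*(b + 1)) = b + 1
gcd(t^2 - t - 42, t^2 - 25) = 1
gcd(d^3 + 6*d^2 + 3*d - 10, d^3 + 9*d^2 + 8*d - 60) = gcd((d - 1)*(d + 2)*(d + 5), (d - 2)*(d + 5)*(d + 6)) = d + 5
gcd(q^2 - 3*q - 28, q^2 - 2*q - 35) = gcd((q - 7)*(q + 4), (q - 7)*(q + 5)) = q - 7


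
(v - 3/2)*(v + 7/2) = v^2 + 2*v - 21/4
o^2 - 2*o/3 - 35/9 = (o - 7/3)*(o + 5/3)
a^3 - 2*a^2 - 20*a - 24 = (a - 6)*(a + 2)^2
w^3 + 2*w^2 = w^2*(w + 2)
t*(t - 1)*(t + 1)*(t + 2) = t^4 + 2*t^3 - t^2 - 2*t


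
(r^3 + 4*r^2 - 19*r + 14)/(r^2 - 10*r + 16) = (r^2 + 6*r - 7)/(r - 8)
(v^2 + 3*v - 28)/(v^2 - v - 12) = (v + 7)/(v + 3)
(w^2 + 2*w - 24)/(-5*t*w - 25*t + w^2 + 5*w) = (-w^2 - 2*w + 24)/(5*t*w + 25*t - w^2 - 5*w)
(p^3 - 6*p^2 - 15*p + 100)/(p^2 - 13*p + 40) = (p^2 - p - 20)/(p - 8)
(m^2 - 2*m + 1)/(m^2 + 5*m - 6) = (m - 1)/(m + 6)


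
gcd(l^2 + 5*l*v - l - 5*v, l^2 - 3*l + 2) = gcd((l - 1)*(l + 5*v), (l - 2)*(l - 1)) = l - 1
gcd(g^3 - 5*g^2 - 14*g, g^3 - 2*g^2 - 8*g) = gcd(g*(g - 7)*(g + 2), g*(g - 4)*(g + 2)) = g^2 + 2*g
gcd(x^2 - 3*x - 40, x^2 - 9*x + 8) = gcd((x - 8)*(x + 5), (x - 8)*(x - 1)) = x - 8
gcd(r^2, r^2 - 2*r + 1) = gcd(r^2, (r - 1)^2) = 1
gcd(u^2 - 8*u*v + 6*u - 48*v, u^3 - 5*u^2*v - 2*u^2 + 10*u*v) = 1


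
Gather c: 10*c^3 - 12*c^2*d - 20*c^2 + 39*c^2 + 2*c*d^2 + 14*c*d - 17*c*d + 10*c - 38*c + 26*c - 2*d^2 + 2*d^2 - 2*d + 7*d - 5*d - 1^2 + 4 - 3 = 10*c^3 + c^2*(19 - 12*d) + c*(2*d^2 - 3*d - 2)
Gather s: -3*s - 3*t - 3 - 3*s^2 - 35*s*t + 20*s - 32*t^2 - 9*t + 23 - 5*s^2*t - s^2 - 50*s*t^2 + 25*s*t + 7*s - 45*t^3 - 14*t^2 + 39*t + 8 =s^2*(-5*t - 4) + s*(-50*t^2 - 10*t + 24) - 45*t^3 - 46*t^2 + 27*t + 28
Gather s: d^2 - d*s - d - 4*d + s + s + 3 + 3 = d^2 - 5*d + s*(2 - d) + 6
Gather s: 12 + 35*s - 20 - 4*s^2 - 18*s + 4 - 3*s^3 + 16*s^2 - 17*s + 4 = -3*s^3 + 12*s^2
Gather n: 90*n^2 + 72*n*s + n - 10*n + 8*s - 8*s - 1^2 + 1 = 90*n^2 + n*(72*s - 9)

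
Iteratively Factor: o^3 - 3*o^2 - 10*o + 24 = (o + 3)*(o^2 - 6*o + 8) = (o - 4)*(o + 3)*(o - 2)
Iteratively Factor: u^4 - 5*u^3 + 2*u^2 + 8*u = (u - 2)*(u^3 - 3*u^2 - 4*u) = (u - 4)*(u - 2)*(u^2 + u) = (u - 4)*(u - 2)*(u + 1)*(u)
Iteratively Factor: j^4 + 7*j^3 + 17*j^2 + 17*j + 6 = (j + 1)*(j^3 + 6*j^2 + 11*j + 6) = (j + 1)^2*(j^2 + 5*j + 6) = (j + 1)^2*(j + 3)*(j + 2)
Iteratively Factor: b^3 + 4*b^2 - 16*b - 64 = (b - 4)*(b^2 + 8*b + 16) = (b - 4)*(b + 4)*(b + 4)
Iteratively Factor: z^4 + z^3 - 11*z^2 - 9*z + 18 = (z - 1)*(z^3 + 2*z^2 - 9*z - 18) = (z - 1)*(z + 2)*(z^2 - 9) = (z - 1)*(z + 2)*(z + 3)*(z - 3)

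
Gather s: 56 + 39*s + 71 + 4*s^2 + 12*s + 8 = 4*s^2 + 51*s + 135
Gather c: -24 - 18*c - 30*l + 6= -18*c - 30*l - 18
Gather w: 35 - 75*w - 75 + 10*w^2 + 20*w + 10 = 10*w^2 - 55*w - 30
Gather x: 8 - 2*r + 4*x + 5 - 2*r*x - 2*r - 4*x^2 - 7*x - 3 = -4*r - 4*x^2 + x*(-2*r - 3) + 10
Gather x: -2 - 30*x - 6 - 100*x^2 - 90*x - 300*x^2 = -400*x^2 - 120*x - 8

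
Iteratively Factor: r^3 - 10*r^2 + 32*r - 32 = (r - 4)*(r^2 - 6*r + 8) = (r - 4)*(r - 2)*(r - 4)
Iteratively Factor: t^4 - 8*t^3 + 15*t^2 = (t - 3)*(t^3 - 5*t^2) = t*(t - 3)*(t^2 - 5*t) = t*(t - 5)*(t - 3)*(t)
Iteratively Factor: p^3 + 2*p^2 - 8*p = (p)*(p^2 + 2*p - 8) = p*(p + 4)*(p - 2)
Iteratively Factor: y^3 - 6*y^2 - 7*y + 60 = (y - 4)*(y^2 - 2*y - 15) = (y - 5)*(y - 4)*(y + 3)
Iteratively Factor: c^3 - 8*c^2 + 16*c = (c - 4)*(c^2 - 4*c) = (c - 4)^2*(c)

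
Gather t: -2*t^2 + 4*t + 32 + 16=-2*t^2 + 4*t + 48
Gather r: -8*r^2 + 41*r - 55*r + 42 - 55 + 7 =-8*r^2 - 14*r - 6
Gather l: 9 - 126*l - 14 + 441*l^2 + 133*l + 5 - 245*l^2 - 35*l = 196*l^2 - 28*l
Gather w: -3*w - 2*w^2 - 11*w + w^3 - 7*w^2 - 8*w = w^3 - 9*w^2 - 22*w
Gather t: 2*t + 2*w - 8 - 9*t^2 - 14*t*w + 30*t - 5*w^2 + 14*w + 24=-9*t^2 + t*(32 - 14*w) - 5*w^2 + 16*w + 16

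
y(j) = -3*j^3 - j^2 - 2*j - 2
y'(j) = -9*j^2 - 2*j - 2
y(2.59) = -66.01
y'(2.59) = -67.55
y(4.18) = -246.94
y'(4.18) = -167.61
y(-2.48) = 42.57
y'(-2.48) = -52.39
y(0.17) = -2.38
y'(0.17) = -2.60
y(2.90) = -89.38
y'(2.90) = -83.49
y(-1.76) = 14.78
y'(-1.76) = -26.36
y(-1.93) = 19.70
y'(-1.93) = -31.66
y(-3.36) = 107.23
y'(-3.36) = -96.89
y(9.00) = -2288.00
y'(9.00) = -749.00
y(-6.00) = 622.00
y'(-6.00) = -314.00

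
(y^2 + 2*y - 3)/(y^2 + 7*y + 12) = (y - 1)/(y + 4)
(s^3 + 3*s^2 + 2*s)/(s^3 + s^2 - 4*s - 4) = s/(s - 2)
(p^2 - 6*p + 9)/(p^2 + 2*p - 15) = (p - 3)/(p + 5)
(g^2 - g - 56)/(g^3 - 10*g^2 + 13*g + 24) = (g + 7)/(g^2 - 2*g - 3)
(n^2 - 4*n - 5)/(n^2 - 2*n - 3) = (n - 5)/(n - 3)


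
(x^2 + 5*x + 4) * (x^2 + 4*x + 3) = x^4 + 9*x^3 + 27*x^2 + 31*x + 12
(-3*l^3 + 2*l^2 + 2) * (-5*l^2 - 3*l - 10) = 15*l^5 - l^4 + 24*l^3 - 30*l^2 - 6*l - 20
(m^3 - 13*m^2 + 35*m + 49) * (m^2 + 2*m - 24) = m^5 - 11*m^4 - 15*m^3 + 431*m^2 - 742*m - 1176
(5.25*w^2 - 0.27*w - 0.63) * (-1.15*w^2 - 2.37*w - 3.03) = -6.0375*w^4 - 12.132*w^3 - 14.5431*w^2 + 2.3112*w + 1.9089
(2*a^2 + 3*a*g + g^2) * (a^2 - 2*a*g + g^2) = 2*a^4 - a^3*g - 3*a^2*g^2 + a*g^3 + g^4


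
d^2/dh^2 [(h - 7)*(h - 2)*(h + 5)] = 6*h - 8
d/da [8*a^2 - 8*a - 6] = 16*a - 8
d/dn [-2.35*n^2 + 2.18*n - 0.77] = 2.18 - 4.7*n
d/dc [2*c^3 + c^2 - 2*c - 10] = 6*c^2 + 2*c - 2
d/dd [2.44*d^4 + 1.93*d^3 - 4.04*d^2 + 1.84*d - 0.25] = 9.76*d^3 + 5.79*d^2 - 8.08*d + 1.84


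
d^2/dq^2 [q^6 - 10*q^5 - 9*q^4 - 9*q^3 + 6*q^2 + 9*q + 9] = 30*q^4 - 200*q^3 - 108*q^2 - 54*q + 12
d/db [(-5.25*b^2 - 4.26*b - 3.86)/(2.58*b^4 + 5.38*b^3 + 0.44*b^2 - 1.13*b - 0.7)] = (27.09*b^5 + 61.2174*b^4 + 85.6728*b^3 + 70.1073*b^2 + 10.7468*b - 1.3798)/(6.6564*b^8 + 27.7608*b^7 + 31.2148*b^6 - 1.0964*b^5 - 15.5772*b^4 - 8.5264*b^3 + 0.6609*b^2 + 1.582*b + 0.49)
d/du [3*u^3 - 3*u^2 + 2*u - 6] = 9*u^2 - 6*u + 2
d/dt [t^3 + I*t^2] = t*(3*t + 2*I)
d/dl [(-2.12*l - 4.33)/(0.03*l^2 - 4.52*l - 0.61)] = (0.0636*l^2 + 0.2598*l - 18.2784)/(0.0009*l^4 - 0.2712*l^3 + 20.3938*l^2 + 5.5144*l + 0.3721)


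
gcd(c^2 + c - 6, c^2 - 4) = c - 2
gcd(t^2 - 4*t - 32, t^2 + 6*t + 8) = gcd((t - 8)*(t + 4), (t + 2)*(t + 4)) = t + 4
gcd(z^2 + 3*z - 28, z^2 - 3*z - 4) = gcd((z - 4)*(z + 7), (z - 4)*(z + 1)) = z - 4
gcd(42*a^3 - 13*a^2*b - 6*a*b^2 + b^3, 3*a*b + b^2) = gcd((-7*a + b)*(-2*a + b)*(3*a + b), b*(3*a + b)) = 3*a + b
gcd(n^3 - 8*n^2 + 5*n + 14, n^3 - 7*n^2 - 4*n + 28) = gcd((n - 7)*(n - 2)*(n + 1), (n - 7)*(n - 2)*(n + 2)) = n^2 - 9*n + 14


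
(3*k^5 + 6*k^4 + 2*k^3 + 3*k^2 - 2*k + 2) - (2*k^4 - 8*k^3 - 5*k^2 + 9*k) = 3*k^5 + 4*k^4 + 10*k^3 + 8*k^2 - 11*k + 2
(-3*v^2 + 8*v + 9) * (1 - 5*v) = 15*v^3 - 43*v^2 - 37*v + 9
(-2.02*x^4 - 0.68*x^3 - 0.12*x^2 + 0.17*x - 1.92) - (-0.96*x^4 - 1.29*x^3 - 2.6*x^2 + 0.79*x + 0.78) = -1.06*x^4 + 0.61*x^3 + 2.48*x^2 - 0.62*x - 2.7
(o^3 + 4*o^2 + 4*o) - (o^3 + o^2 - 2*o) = 3*o^2 + 6*o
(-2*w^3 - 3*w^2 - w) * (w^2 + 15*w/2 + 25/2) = -2*w^5 - 18*w^4 - 97*w^3/2 - 45*w^2 - 25*w/2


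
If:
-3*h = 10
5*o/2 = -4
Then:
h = -10/3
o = -8/5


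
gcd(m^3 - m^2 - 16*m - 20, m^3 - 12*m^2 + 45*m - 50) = m - 5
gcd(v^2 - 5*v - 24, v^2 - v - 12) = v + 3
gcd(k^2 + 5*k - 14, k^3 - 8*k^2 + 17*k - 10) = k - 2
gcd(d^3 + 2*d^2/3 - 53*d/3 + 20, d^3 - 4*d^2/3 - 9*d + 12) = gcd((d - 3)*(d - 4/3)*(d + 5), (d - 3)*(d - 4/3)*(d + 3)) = d^2 - 13*d/3 + 4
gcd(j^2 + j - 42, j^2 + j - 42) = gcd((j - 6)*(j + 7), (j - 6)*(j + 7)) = j^2 + j - 42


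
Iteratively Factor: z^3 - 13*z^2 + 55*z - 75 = (z - 5)*(z^2 - 8*z + 15) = (z - 5)*(z - 3)*(z - 5)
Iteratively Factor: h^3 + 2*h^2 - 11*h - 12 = (h + 1)*(h^2 + h - 12) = (h + 1)*(h + 4)*(h - 3)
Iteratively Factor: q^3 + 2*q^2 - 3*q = (q)*(q^2 + 2*q - 3) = q*(q + 3)*(q - 1)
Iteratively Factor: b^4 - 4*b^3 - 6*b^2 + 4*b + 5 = (b - 5)*(b^3 + b^2 - b - 1) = (b - 5)*(b - 1)*(b^2 + 2*b + 1) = (b - 5)*(b - 1)*(b + 1)*(b + 1)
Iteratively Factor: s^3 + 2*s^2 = (s)*(s^2 + 2*s) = s*(s + 2)*(s)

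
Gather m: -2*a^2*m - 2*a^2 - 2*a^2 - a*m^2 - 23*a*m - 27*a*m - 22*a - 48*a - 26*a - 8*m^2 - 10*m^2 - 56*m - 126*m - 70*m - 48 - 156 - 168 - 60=-4*a^2 - 96*a + m^2*(-a - 18) + m*(-2*a^2 - 50*a - 252) - 432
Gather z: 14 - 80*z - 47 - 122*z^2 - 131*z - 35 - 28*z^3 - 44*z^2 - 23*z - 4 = -28*z^3 - 166*z^2 - 234*z - 72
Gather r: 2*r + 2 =2*r + 2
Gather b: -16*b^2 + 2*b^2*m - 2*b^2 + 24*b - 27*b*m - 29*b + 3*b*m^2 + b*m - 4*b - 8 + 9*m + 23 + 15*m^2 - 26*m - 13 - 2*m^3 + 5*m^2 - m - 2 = b^2*(2*m - 18) + b*(3*m^2 - 26*m - 9) - 2*m^3 + 20*m^2 - 18*m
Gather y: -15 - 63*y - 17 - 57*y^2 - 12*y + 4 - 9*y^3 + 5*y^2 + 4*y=-9*y^3 - 52*y^2 - 71*y - 28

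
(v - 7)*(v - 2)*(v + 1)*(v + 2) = v^4 - 6*v^3 - 11*v^2 + 24*v + 28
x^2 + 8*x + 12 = (x + 2)*(x + 6)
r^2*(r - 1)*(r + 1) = r^4 - r^2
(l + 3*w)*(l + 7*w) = l^2 + 10*l*w + 21*w^2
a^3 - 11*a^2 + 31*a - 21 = (a - 7)*(a - 3)*(a - 1)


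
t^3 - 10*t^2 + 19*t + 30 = (t - 6)*(t - 5)*(t + 1)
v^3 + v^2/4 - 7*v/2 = v*(v - 7/4)*(v + 2)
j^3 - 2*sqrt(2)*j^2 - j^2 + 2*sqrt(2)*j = j*(j - 1)*(j - 2*sqrt(2))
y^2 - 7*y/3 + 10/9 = (y - 5/3)*(y - 2/3)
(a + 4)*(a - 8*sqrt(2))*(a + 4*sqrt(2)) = a^3 - 4*sqrt(2)*a^2 + 4*a^2 - 64*a - 16*sqrt(2)*a - 256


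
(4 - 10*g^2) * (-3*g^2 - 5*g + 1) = 30*g^4 + 50*g^3 - 22*g^2 - 20*g + 4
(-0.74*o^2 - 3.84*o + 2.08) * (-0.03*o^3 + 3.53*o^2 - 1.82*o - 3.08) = 0.0222*o^5 - 2.497*o^4 - 12.2708*o^3 + 16.6104*o^2 + 8.0416*o - 6.4064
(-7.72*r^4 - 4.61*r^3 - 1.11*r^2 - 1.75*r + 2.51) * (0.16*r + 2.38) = -1.2352*r^5 - 19.1112*r^4 - 11.1494*r^3 - 2.9218*r^2 - 3.7634*r + 5.9738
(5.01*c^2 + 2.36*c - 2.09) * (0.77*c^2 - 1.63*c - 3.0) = 3.8577*c^4 - 6.3491*c^3 - 20.4861*c^2 - 3.6733*c + 6.27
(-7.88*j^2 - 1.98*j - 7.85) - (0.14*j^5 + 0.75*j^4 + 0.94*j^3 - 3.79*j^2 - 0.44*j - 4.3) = -0.14*j^5 - 0.75*j^4 - 0.94*j^3 - 4.09*j^2 - 1.54*j - 3.55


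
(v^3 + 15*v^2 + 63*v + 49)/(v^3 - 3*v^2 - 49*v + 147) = (v^2 + 8*v + 7)/(v^2 - 10*v + 21)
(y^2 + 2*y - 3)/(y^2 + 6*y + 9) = (y - 1)/(y + 3)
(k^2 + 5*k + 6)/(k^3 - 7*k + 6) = (k + 2)/(k^2 - 3*k + 2)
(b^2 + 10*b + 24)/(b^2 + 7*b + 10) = (b^2 + 10*b + 24)/(b^2 + 7*b + 10)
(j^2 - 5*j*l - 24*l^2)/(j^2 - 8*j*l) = (j + 3*l)/j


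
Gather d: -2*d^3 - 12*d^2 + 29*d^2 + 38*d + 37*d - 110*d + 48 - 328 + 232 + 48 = -2*d^3 + 17*d^2 - 35*d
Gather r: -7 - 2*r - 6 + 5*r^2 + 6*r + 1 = 5*r^2 + 4*r - 12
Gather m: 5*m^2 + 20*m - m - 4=5*m^2 + 19*m - 4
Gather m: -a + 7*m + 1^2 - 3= -a + 7*m - 2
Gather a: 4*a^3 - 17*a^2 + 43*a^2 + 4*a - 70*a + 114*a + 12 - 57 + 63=4*a^3 + 26*a^2 + 48*a + 18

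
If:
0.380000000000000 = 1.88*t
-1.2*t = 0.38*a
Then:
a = -0.64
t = 0.20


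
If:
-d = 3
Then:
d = -3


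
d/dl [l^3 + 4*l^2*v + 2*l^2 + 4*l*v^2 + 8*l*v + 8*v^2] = 3*l^2 + 8*l*v + 4*l + 4*v^2 + 8*v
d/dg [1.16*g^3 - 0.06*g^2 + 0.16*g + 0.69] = 3.48*g^2 - 0.12*g + 0.16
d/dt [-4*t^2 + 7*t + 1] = 7 - 8*t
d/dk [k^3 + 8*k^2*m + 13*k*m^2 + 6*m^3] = 3*k^2 + 16*k*m + 13*m^2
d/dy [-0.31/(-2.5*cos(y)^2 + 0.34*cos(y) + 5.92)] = (1.55*cos(y) - 0.1054)*sin(y)/(-2.5*cos(y)^2 + 0.34*cos(y) + 5.92)^2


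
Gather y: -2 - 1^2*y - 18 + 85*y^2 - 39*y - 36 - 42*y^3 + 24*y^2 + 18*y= -42*y^3 + 109*y^2 - 22*y - 56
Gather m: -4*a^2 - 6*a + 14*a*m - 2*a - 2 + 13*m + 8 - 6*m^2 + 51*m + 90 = -4*a^2 - 8*a - 6*m^2 + m*(14*a + 64) + 96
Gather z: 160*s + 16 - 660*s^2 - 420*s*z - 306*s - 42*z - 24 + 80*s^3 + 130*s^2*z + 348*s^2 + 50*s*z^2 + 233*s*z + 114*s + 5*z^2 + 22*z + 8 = 80*s^3 - 312*s^2 - 32*s + z^2*(50*s + 5) + z*(130*s^2 - 187*s - 20)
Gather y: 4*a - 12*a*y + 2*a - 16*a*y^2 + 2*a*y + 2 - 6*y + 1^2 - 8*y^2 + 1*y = 6*a + y^2*(-16*a - 8) + y*(-10*a - 5) + 3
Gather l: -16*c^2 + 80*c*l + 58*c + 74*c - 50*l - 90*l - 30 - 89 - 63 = -16*c^2 + 132*c + l*(80*c - 140) - 182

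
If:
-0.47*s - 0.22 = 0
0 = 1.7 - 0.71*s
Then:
No Solution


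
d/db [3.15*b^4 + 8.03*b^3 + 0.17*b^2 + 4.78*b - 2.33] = 12.6*b^3 + 24.09*b^2 + 0.34*b + 4.78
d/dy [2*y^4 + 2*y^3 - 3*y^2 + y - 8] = 8*y^3 + 6*y^2 - 6*y + 1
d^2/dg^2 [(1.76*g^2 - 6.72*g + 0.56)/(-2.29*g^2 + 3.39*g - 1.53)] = (43.154592*g^3 + 19.3788959999999*g^2 - 115.185168*g + 52.522272)/(12.008989*g^6 - 53.332497*g^5 + 103.021146*g^4 - 110.223477*g^3 + 68.830722*g^2 - 23.806953*g + 3.581577)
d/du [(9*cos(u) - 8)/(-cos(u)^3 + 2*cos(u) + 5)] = 4*(-220*sin(u) - 18*sin(2*u) + 24*sin(3*u) - 9*sin(4*u))/(5*cos(u) - cos(3*u) + 20)^2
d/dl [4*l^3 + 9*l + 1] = 12*l^2 + 9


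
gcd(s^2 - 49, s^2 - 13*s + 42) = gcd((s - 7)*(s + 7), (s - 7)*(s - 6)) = s - 7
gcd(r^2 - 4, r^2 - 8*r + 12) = r - 2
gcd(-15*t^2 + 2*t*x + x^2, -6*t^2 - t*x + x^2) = -3*t + x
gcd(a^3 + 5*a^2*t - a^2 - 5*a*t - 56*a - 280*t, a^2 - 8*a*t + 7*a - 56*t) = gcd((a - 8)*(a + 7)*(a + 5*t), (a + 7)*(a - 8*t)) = a + 7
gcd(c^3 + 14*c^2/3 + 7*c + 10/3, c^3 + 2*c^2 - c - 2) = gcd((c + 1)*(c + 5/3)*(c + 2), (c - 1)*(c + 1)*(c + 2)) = c^2 + 3*c + 2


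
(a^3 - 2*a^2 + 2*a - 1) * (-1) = -a^3 + 2*a^2 - 2*a + 1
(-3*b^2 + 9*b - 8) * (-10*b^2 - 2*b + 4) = 30*b^4 - 84*b^3 + 50*b^2 + 52*b - 32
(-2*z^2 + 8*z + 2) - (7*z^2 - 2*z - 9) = -9*z^2 + 10*z + 11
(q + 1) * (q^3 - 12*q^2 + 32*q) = q^4 - 11*q^3 + 20*q^2 + 32*q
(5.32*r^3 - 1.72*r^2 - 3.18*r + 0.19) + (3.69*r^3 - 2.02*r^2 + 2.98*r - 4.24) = 9.01*r^3 - 3.74*r^2 - 0.2*r - 4.05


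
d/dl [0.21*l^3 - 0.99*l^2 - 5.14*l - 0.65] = 0.63*l^2 - 1.98*l - 5.14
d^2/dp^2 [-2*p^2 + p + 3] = -4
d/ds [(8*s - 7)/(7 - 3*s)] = 35/(3*s - 7)^2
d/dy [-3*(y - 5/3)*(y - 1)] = 8 - 6*y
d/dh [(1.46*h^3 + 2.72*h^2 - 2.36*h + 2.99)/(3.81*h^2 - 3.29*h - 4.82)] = (5.5626*h^4 - 9.6068*h^3 - 21.0688*h^2 - 49.0046*h + 21.2123)/(14.5161*h^4 - 25.0698*h^3 - 25.9043*h^2 + 31.7156*h + 23.2324)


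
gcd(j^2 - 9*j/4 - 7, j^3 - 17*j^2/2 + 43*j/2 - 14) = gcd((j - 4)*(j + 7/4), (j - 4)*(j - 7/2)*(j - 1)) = j - 4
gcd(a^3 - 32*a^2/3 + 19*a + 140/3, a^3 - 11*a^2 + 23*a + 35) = a^2 - 12*a + 35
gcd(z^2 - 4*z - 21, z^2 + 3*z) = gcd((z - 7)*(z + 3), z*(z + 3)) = z + 3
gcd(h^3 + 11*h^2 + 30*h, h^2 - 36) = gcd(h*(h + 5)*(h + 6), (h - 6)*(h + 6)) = h + 6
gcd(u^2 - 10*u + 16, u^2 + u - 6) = u - 2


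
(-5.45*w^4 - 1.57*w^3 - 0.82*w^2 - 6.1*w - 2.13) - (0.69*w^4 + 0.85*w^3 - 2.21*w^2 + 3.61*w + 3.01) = -6.14*w^4 - 2.42*w^3 + 1.39*w^2 - 9.71*w - 5.14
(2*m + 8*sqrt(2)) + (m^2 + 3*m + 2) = m^2 + 5*m + 2 + 8*sqrt(2)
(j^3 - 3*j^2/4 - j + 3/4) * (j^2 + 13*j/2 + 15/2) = j^5 + 23*j^4/4 + 13*j^3/8 - 91*j^2/8 - 21*j/8 + 45/8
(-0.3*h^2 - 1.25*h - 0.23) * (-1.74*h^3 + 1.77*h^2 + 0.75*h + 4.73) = 0.522*h^5 + 1.644*h^4 - 2.0373*h^3 - 2.7636*h^2 - 6.085*h - 1.0879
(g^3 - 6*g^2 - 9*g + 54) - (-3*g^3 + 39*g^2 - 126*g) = 4*g^3 - 45*g^2 + 117*g + 54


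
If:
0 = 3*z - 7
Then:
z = 7/3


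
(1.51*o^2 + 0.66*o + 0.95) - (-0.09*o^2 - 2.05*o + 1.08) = 1.6*o^2 + 2.71*o - 0.13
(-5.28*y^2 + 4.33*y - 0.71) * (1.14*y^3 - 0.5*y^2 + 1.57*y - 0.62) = -6.0192*y^5 + 7.5762*y^4 - 11.264*y^3 + 10.4267*y^2 - 3.7993*y + 0.4402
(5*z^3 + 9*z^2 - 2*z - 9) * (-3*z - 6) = -15*z^4 - 57*z^3 - 48*z^2 + 39*z + 54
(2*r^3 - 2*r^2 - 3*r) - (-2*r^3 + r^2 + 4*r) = 4*r^3 - 3*r^2 - 7*r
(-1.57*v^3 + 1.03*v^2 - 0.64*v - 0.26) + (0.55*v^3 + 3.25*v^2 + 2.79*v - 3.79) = -1.02*v^3 + 4.28*v^2 + 2.15*v - 4.05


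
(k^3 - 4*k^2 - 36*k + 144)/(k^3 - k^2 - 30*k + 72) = (k - 6)/(k - 3)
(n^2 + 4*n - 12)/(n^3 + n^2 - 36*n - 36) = (n - 2)/(n^2 - 5*n - 6)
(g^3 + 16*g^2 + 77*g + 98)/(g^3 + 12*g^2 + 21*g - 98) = (g + 2)/(g - 2)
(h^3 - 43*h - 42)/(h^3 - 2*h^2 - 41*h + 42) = (h + 1)/(h - 1)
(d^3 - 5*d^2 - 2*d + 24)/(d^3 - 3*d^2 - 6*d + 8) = (d - 3)/(d - 1)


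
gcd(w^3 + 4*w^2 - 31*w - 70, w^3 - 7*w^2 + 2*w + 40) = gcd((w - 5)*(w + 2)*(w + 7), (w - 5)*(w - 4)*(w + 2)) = w^2 - 3*w - 10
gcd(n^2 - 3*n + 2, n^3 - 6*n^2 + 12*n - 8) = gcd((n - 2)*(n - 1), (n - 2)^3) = n - 2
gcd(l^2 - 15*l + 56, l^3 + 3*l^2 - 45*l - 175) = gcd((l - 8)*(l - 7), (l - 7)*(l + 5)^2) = l - 7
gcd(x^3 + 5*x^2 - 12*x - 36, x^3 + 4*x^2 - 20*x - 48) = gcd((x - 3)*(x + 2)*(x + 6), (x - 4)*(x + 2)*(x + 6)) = x^2 + 8*x + 12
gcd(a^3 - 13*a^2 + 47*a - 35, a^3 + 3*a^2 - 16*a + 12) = a - 1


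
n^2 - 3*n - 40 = (n - 8)*(n + 5)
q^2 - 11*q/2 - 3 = (q - 6)*(q + 1/2)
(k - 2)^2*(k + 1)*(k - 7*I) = k^4 - 3*k^3 - 7*I*k^3 + 21*I*k^2 + 4*k - 28*I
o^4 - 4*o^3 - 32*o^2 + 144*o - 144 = (o - 6)*(o - 2)^2*(o + 6)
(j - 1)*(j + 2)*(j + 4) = j^3 + 5*j^2 + 2*j - 8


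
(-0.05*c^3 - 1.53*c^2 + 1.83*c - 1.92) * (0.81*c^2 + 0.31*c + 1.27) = -0.0405*c^5 - 1.2548*c^4 + 0.9445*c^3 - 2.931*c^2 + 1.7289*c - 2.4384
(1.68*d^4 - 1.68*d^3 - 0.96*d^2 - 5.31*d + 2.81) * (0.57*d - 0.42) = 0.9576*d^5 - 1.6632*d^4 + 0.1584*d^3 - 2.6235*d^2 + 3.8319*d - 1.1802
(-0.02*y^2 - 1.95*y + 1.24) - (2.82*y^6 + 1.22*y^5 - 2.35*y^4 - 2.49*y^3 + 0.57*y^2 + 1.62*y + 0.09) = -2.82*y^6 - 1.22*y^5 + 2.35*y^4 + 2.49*y^3 - 0.59*y^2 - 3.57*y + 1.15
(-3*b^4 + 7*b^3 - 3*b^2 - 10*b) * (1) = -3*b^4 + 7*b^3 - 3*b^2 - 10*b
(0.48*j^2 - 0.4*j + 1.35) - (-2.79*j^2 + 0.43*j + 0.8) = 3.27*j^2 - 0.83*j + 0.55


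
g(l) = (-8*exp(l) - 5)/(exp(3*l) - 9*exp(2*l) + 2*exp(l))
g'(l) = (-8*exp(l) - 5)*(-3*exp(3*l) + 18*exp(2*l) - 2*exp(l))/(exp(3*l) - 9*exp(2*l) + 2*exp(l))^2 - 8*exp(l)/(exp(3*l) - 9*exp(2*l) + 2*exp(l)) = (16*exp(3*l) - 57*exp(2*l) - 90*exp(l) + 10)*exp(-l)/(exp(4*l) - 18*exp(3*l) + 85*exp(2*l) - 36*exp(l) + 4)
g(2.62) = -0.12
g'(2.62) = 0.48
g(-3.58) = -107.07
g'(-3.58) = 87.25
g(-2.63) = -57.04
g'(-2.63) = 24.30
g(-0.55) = 5.83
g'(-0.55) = -12.26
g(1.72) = 0.52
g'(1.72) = 0.32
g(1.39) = 0.51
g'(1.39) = -0.18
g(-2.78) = -61.29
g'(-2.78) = 32.41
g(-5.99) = -1013.96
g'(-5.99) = 998.36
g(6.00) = 0.00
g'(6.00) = 0.00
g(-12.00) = -406902.23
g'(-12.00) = 406886.98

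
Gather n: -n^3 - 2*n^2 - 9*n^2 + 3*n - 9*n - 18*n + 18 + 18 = -n^3 - 11*n^2 - 24*n + 36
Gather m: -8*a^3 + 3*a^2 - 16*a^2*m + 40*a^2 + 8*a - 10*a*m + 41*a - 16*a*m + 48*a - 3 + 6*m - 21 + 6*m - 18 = -8*a^3 + 43*a^2 + 97*a + m*(-16*a^2 - 26*a + 12) - 42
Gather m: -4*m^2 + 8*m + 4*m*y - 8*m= -4*m^2 + 4*m*y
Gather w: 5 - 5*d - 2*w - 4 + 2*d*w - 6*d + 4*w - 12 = -11*d + w*(2*d + 2) - 11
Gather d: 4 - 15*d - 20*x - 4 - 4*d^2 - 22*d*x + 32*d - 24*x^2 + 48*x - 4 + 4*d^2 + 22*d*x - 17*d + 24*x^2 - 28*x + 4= 0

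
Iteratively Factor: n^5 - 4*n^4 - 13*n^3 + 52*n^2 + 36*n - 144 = (n + 2)*(n^4 - 6*n^3 - n^2 + 54*n - 72) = (n - 2)*(n + 2)*(n^3 - 4*n^2 - 9*n + 36) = (n - 2)*(n + 2)*(n + 3)*(n^2 - 7*n + 12) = (n - 4)*(n - 2)*(n + 2)*(n + 3)*(n - 3)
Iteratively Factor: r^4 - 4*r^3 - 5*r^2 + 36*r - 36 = (r + 3)*(r^3 - 7*r^2 + 16*r - 12) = (r - 2)*(r + 3)*(r^2 - 5*r + 6) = (r - 3)*(r - 2)*(r + 3)*(r - 2)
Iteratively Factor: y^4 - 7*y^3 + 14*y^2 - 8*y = (y - 4)*(y^3 - 3*y^2 + 2*y) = (y - 4)*(y - 1)*(y^2 - 2*y) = y*(y - 4)*(y - 1)*(y - 2)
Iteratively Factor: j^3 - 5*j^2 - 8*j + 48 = (j - 4)*(j^2 - j - 12) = (j - 4)*(j + 3)*(j - 4)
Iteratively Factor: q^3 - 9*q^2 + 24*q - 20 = (q - 2)*(q^2 - 7*q + 10) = (q - 2)^2*(q - 5)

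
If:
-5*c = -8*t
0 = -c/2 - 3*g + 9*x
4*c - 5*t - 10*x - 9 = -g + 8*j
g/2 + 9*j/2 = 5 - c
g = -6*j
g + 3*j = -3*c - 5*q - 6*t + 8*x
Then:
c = 792/265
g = -2132/265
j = 1066/795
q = -5768/795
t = 99/53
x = -400/159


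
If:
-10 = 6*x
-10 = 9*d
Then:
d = -10/9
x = -5/3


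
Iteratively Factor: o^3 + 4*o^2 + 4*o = (o + 2)*(o^2 + 2*o) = (o + 2)^2*(o)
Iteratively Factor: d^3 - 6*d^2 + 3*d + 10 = (d - 2)*(d^2 - 4*d - 5) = (d - 5)*(d - 2)*(d + 1)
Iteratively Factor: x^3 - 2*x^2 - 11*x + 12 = (x - 4)*(x^2 + 2*x - 3) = (x - 4)*(x + 3)*(x - 1)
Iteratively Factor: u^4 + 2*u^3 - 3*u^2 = (u)*(u^3 + 2*u^2 - 3*u) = u^2*(u^2 + 2*u - 3) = u^2*(u + 3)*(u - 1)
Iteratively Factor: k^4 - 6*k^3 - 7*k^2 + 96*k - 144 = (k + 4)*(k^3 - 10*k^2 + 33*k - 36) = (k - 4)*(k + 4)*(k^2 - 6*k + 9) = (k - 4)*(k - 3)*(k + 4)*(k - 3)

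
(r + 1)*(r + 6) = r^2 + 7*r + 6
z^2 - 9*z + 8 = (z - 8)*(z - 1)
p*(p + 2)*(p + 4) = p^3 + 6*p^2 + 8*p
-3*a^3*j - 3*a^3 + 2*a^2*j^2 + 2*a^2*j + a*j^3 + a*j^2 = (-a + j)*(3*a + j)*(a*j + a)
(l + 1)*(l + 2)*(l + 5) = l^3 + 8*l^2 + 17*l + 10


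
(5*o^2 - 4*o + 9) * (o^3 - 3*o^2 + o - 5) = 5*o^5 - 19*o^4 + 26*o^3 - 56*o^2 + 29*o - 45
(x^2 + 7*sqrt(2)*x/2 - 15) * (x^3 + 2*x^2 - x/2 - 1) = x^5 + 2*x^4 + 7*sqrt(2)*x^4/2 - 31*x^3/2 + 7*sqrt(2)*x^3 - 31*x^2 - 7*sqrt(2)*x^2/4 - 7*sqrt(2)*x/2 + 15*x/2 + 15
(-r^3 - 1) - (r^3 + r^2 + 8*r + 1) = -2*r^3 - r^2 - 8*r - 2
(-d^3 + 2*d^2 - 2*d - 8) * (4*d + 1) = -4*d^4 + 7*d^3 - 6*d^2 - 34*d - 8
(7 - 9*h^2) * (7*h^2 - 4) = -63*h^4 + 85*h^2 - 28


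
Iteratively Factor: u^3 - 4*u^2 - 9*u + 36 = (u - 3)*(u^2 - u - 12) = (u - 4)*(u - 3)*(u + 3)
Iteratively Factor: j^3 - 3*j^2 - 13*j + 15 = (j + 3)*(j^2 - 6*j + 5) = (j - 1)*(j + 3)*(j - 5)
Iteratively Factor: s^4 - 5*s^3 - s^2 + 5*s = (s + 1)*(s^3 - 6*s^2 + 5*s) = (s - 5)*(s + 1)*(s^2 - s) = (s - 5)*(s - 1)*(s + 1)*(s)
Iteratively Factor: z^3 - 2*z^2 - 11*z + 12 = (z - 4)*(z^2 + 2*z - 3) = (z - 4)*(z - 1)*(z + 3)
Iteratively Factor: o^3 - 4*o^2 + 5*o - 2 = (o - 1)*(o^2 - 3*o + 2) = (o - 1)^2*(o - 2)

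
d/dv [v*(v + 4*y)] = 2*v + 4*y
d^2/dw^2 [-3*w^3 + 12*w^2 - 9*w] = 24 - 18*w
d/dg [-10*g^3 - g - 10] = -30*g^2 - 1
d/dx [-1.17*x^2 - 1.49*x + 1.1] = -2.34*x - 1.49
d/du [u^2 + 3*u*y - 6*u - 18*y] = 2*u + 3*y - 6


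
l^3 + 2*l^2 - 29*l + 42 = (l - 3)*(l - 2)*(l + 7)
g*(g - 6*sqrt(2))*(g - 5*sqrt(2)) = g^3 - 11*sqrt(2)*g^2 + 60*g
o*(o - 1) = o^2 - o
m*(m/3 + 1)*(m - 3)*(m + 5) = m^4/3 + 5*m^3/3 - 3*m^2 - 15*m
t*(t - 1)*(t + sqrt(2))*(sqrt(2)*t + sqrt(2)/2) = sqrt(2)*t^4 - sqrt(2)*t^3/2 + 2*t^3 - t^2 - sqrt(2)*t^2/2 - t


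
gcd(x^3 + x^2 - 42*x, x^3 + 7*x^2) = x^2 + 7*x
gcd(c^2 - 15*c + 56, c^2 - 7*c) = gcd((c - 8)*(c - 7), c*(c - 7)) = c - 7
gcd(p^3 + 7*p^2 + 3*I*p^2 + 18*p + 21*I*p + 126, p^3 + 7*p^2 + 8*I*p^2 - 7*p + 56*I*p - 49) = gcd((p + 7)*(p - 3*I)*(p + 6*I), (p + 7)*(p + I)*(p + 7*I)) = p + 7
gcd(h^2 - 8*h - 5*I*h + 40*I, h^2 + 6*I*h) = 1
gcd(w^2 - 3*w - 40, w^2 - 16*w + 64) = w - 8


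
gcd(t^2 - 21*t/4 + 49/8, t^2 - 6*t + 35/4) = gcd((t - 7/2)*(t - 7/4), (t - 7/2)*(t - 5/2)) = t - 7/2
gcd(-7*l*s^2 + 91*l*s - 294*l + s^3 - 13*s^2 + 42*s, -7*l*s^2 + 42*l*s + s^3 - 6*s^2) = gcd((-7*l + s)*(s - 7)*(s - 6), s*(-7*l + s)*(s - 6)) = -7*l*s + 42*l + s^2 - 6*s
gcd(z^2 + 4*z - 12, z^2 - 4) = z - 2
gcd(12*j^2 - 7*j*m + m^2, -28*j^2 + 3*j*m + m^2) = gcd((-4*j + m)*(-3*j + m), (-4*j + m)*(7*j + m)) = 4*j - m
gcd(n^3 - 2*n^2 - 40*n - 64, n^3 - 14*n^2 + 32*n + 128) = n^2 - 6*n - 16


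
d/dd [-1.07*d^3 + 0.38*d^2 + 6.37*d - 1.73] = -3.21*d^2 + 0.76*d + 6.37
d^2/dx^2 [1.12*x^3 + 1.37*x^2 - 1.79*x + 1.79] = 6.72*x + 2.74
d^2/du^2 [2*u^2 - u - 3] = 4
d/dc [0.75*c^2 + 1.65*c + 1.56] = 1.5*c + 1.65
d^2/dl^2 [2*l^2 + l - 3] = 4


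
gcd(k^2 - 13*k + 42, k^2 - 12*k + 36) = k - 6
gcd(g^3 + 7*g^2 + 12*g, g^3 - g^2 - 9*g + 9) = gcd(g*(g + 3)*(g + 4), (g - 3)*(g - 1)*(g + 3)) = g + 3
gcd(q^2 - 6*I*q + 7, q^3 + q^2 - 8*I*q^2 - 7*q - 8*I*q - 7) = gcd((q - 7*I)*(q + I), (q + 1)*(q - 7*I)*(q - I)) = q - 7*I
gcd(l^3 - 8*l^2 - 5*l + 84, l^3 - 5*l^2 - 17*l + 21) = l^2 - 4*l - 21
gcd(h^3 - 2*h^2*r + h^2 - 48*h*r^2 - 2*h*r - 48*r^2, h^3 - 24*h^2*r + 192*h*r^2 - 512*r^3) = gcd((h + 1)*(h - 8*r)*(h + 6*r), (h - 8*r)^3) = -h + 8*r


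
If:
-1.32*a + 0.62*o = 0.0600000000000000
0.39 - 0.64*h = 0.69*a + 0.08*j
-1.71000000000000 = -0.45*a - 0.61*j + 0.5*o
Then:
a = 0.46969696969697*o - 0.0454545454545455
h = 0.303779340536513 - 0.565538841281669*o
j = 0.47317436661699*o + 2.83681073025335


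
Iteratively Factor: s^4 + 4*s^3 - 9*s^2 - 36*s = (s + 4)*(s^3 - 9*s) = (s + 3)*(s + 4)*(s^2 - 3*s) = s*(s + 3)*(s + 4)*(s - 3)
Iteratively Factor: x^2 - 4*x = (x)*(x - 4)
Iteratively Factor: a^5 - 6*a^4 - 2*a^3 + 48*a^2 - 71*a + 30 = (a - 5)*(a^4 - a^3 - 7*a^2 + 13*a - 6) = (a - 5)*(a - 2)*(a^3 + a^2 - 5*a + 3) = (a - 5)*(a - 2)*(a + 3)*(a^2 - 2*a + 1) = (a - 5)*(a - 2)*(a - 1)*(a + 3)*(a - 1)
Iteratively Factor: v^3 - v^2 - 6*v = (v - 3)*(v^2 + 2*v) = v*(v - 3)*(v + 2)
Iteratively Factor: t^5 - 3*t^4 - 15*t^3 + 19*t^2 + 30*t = (t - 2)*(t^4 - t^3 - 17*t^2 - 15*t) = (t - 2)*(t + 3)*(t^3 - 4*t^2 - 5*t) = (t - 2)*(t + 1)*(t + 3)*(t^2 - 5*t) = (t - 5)*(t - 2)*(t + 1)*(t + 3)*(t)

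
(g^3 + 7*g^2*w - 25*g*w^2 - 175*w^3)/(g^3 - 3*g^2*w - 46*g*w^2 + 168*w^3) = (g^2 - 25*w^2)/(g^2 - 10*g*w + 24*w^2)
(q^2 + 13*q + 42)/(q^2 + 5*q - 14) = (q + 6)/(q - 2)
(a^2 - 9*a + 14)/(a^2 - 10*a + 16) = (a - 7)/(a - 8)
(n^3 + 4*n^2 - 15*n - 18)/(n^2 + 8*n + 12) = (n^2 - 2*n - 3)/(n + 2)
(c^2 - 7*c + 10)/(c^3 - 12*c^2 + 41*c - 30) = (c - 2)/(c^2 - 7*c + 6)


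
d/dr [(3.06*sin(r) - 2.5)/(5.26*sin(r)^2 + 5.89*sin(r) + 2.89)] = (-16.0956*sin(r)^2 + 26.3*sin(r) + 23.5684)*cos(r)/(27.6676*sin(r)^4 + 61.9628*sin(r)^3 + 65.0949*sin(r)^2 + 34.0442*sin(r) + 8.3521)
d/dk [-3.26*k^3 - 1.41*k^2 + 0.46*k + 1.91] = -9.78*k^2 - 2.82*k + 0.46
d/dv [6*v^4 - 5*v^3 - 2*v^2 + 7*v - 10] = 24*v^3 - 15*v^2 - 4*v + 7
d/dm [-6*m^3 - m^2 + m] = -18*m^2 - 2*m + 1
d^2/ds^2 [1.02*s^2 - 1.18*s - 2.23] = 2.04000000000000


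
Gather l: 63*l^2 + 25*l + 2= 63*l^2 + 25*l + 2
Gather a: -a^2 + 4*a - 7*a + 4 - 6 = -a^2 - 3*a - 2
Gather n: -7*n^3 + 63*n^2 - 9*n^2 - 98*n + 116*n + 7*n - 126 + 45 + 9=-7*n^3 + 54*n^2 + 25*n - 72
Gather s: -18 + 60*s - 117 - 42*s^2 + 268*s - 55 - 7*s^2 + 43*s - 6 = -49*s^2 + 371*s - 196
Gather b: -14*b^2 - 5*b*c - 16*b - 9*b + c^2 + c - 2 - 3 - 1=-14*b^2 + b*(-5*c - 25) + c^2 + c - 6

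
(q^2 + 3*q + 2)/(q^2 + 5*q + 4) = (q + 2)/(q + 4)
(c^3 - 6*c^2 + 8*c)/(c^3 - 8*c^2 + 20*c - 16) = c/(c - 2)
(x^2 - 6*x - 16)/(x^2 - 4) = (x - 8)/(x - 2)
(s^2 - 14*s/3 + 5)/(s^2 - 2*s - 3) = (s - 5/3)/(s + 1)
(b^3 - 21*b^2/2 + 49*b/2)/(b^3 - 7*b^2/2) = (b - 7)/b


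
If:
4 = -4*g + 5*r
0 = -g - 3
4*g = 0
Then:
No Solution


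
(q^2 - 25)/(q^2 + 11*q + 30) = (q - 5)/(q + 6)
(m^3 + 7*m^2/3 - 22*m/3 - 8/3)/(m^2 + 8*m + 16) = (3*m^2 - 5*m - 2)/(3*(m + 4))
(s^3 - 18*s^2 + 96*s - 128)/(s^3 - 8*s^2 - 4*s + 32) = (s - 8)/(s + 2)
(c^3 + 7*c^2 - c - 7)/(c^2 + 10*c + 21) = (c^2 - 1)/(c + 3)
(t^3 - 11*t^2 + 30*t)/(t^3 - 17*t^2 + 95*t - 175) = t*(t - 6)/(t^2 - 12*t + 35)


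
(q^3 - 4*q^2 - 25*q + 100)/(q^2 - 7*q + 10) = (q^2 + q - 20)/(q - 2)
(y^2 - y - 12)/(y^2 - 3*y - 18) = (y - 4)/(y - 6)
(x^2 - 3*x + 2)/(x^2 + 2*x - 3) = (x - 2)/(x + 3)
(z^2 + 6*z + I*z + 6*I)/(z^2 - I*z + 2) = (z + 6)/(z - 2*I)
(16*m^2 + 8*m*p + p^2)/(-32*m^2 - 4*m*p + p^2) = (4*m + p)/(-8*m + p)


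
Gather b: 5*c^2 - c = 5*c^2 - c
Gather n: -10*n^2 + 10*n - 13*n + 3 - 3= -10*n^2 - 3*n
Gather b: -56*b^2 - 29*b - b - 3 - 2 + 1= -56*b^2 - 30*b - 4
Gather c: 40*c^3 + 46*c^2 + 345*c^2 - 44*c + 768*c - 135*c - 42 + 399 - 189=40*c^3 + 391*c^2 + 589*c + 168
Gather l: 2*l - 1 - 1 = 2*l - 2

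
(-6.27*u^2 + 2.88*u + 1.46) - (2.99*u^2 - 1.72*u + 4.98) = -9.26*u^2 + 4.6*u - 3.52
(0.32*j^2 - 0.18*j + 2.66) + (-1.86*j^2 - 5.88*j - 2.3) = -1.54*j^2 - 6.06*j + 0.36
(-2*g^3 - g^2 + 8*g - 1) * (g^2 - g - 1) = -2*g^5 + g^4 + 11*g^3 - 8*g^2 - 7*g + 1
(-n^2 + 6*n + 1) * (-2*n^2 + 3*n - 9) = 2*n^4 - 15*n^3 + 25*n^2 - 51*n - 9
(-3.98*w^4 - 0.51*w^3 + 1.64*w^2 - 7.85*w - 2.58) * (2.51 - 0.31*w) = 1.2338*w^5 - 9.8317*w^4 - 1.7885*w^3 + 6.5499*w^2 - 18.9037*w - 6.4758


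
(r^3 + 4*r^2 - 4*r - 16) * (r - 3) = r^4 + r^3 - 16*r^2 - 4*r + 48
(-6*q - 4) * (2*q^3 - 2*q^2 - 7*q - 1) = -12*q^4 + 4*q^3 + 50*q^2 + 34*q + 4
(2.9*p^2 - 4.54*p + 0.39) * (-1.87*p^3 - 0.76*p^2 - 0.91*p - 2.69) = -5.423*p^5 + 6.2858*p^4 + 0.0821000000000005*p^3 - 3.966*p^2 + 11.8577*p - 1.0491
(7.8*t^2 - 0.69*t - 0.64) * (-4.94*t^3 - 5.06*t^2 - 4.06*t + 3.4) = -38.532*t^5 - 36.0594*t^4 - 25.015*t^3 + 32.5598*t^2 + 0.2524*t - 2.176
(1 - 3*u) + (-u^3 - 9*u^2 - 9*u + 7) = -u^3 - 9*u^2 - 12*u + 8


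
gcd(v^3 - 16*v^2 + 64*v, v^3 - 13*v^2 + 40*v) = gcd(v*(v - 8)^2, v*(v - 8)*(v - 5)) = v^2 - 8*v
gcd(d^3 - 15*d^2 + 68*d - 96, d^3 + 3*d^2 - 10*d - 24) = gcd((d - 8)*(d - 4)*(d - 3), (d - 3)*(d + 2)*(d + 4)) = d - 3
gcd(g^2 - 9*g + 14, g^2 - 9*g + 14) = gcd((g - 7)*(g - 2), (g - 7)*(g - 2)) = g^2 - 9*g + 14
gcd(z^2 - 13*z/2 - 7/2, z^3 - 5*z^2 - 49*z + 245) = z - 7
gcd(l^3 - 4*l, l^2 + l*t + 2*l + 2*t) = l + 2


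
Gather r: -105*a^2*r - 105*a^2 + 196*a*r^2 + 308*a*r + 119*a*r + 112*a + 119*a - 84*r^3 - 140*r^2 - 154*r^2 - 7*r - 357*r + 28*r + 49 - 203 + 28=-105*a^2 + 231*a - 84*r^3 + r^2*(196*a - 294) + r*(-105*a^2 + 427*a - 336) - 126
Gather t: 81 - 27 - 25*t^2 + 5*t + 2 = -25*t^2 + 5*t + 56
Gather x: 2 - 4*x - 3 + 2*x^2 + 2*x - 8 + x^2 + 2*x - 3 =3*x^2 - 12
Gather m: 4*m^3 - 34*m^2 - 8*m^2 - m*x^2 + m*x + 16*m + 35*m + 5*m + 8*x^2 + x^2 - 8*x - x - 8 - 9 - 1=4*m^3 - 42*m^2 + m*(-x^2 + x + 56) + 9*x^2 - 9*x - 18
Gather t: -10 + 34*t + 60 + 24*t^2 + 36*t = 24*t^2 + 70*t + 50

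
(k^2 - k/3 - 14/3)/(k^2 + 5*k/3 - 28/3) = (k + 2)/(k + 4)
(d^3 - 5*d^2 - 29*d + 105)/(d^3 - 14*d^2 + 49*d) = (d^2 + 2*d - 15)/(d*(d - 7))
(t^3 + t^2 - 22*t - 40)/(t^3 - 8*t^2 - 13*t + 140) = (t + 2)/(t - 7)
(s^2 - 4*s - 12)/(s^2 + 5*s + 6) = (s - 6)/(s + 3)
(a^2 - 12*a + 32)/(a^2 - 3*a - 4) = (a - 8)/(a + 1)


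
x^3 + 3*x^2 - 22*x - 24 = (x - 4)*(x + 1)*(x + 6)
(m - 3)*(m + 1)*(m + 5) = m^3 + 3*m^2 - 13*m - 15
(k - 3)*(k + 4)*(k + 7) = k^3 + 8*k^2 - 5*k - 84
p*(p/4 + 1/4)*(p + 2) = p^3/4 + 3*p^2/4 + p/2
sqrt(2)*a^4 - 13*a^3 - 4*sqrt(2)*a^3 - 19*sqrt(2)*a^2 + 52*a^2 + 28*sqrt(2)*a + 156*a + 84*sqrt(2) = (a - 6)*(a + 2)*(a - 7*sqrt(2))*(sqrt(2)*a + 1)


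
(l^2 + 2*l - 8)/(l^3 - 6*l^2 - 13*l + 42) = (l + 4)/(l^2 - 4*l - 21)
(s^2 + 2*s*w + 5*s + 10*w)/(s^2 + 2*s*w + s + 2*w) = (s + 5)/(s + 1)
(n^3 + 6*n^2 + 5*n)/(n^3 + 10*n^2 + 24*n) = (n^2 + 6*n + 5)/(n^2 + 10*n + 24)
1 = 1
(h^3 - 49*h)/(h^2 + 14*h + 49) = h*(h - 7)/(h + 7)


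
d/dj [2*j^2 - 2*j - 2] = 4*j - 2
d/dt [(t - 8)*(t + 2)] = 2*t - 6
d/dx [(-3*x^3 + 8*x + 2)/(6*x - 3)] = (-4*x^3 + 3*x^2 - 4)/(4*x^2 - 4*x + 1)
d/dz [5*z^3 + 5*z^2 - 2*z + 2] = 15*z^2 + 10*z - 2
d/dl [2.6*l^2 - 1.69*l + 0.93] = 5.2*l - 1.69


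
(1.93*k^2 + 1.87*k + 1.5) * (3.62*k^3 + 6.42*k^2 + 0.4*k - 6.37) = 6.9866*k^5 + 19.16*k^4 + 18.2074*k^3 - 1.9161*k^2 - 11.3119*k - 9.555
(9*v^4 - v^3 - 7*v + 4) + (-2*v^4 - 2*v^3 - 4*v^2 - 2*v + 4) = 7*v^4 - 3*v^3 - 4*v^2 - 9*v + 8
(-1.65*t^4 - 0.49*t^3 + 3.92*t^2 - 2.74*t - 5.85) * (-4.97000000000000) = 8.2005*t^4 + 2.4353*t^3 - 19.4824*t^2 + 13.6178*t + 29.0745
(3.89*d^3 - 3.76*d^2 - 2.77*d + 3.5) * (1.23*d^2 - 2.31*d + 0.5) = 4.7847*d^5 - 13.6107*d^4 + 7.2235*d^3 + 8.8237*d^2 - 9.47*d + 1.75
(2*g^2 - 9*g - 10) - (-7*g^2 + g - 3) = 9*g^2 - 10*g - 7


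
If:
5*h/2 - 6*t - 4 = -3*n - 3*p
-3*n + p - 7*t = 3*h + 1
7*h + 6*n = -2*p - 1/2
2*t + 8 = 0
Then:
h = -5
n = 79/8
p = -99/8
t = -4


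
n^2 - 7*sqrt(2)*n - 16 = (n - 8*sqrt(2))*(n + sqrt(2))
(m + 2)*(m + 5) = m^2 + 7*m + 10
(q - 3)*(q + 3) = q^2 - 9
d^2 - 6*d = d*(d - 6)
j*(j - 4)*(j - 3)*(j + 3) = j^4 - 4*j^3 - 9*j^2 + 36*j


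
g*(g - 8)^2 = g^3 - 16*g^2 + 64*g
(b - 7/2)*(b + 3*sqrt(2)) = b^2 - 7*b/2 + 3*sqrt(2)*b - 21*sqrt(2)/2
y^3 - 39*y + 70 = (y - 5)*(y - 2)*(y + 7)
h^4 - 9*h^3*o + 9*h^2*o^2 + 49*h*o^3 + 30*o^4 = (h - 6*o)*(h - 5*o)*(h + o)^2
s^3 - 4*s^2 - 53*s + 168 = (s - 8)*(s - 3)*(s + 7)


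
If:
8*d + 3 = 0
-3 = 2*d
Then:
No Solution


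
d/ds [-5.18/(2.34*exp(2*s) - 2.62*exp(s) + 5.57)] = (24.2424*exp(s) - 13.5716)*exp(s)/(2.34*exp(2*s) - 2.62*exp(s) + 5.57)^2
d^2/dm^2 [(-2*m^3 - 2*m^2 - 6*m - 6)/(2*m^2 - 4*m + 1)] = 4*(-34*m^3 - 18*m^2 + 87*m - 55)/(8*m^6 - 48*m^5 + 108*m^4 - 112*m^3 + 54*m^2 - 12*m + 1)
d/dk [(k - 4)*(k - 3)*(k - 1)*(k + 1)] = 4*k^3 - 21*k^2 + 22*k + 7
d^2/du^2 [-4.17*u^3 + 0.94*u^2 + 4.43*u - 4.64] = 1.88 - 25.02*u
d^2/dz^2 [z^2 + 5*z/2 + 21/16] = 2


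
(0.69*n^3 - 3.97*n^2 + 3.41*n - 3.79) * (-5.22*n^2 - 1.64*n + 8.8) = -3.6018*n^5 + 19.5918*n^4 - 5.2174*n^3 - 20.7446*n^2 + 36.2236*n - 33.352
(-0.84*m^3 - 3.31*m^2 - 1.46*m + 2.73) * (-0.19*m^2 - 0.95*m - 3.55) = 0.1596*m^5 + 1.4269*m^4 + 6.4039*m^3 + 12.6188*m^2 + 2.5895*m - 9.6915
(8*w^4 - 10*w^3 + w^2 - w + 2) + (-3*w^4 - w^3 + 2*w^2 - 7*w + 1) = 5*w^4 - 11*w^3 + 3*w^2 - 8*w + 3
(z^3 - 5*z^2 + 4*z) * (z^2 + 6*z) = z^5 + z^4 - 26*z^3 + 24*z^2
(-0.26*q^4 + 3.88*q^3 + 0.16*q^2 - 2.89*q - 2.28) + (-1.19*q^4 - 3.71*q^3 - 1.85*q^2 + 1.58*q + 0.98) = -1.45*q^4 + 0.17*q^3 - 1.69*q^2 - 1.31*q - 1.3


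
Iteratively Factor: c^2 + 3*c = (c + 3)*(c)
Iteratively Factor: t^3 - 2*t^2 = (t)*(t^2 - 2*t) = t*(t - 2)*(t)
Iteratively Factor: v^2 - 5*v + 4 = (v - 4)*(v - 1)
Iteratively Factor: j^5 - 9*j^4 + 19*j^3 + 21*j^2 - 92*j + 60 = (j - 5)*(j^4 - 4*j^3 - j^2 + 16*j - 12) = (j - 5)*(j - 3)*(j^3 - j^2 - 4*j + 4) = (j - 5)*(j - 3)*(j - 2)*(j^2 + j - 2) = (j - 5)*(j - 3)*(j - 2)*(j + 2)*(j - 1)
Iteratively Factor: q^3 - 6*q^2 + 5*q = (q - 1)*(q^2 - 5*q) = (q - 5)*(q - 1)*(q)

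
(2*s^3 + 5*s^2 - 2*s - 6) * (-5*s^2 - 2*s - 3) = -10*s^5 - 29*s^4 - 6*s^3 + 19*s^2 + 18*s + 18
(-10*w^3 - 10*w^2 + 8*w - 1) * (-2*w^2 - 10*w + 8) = 20*w^5 + 120*w^4 + 4*w^3 - 158*w^2 + 74*w - 8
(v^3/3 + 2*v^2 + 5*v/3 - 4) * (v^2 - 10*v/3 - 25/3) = v^5/3 + 8*v^4/9 - 70*v^3/9 - 236*v^2/9 - 5*v/9 + 100/3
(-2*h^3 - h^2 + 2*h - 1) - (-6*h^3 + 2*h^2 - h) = 4*h^3 - 3*h^2 + 3*h - 1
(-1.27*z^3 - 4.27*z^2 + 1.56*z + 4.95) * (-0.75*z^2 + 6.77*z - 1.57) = 0.9525*z^5 - 5.3954*z^4 - 28.084*z^3 + 13.5526*z^2 + 31.0623*z - 7.7715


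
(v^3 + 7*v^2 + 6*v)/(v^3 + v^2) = (v + 6)/v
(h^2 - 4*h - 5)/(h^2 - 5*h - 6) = (h - 5)/(h - 6)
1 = 1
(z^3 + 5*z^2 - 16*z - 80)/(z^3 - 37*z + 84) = (z^2 + 9*z + 20)/(z^2 + 4*z - 21)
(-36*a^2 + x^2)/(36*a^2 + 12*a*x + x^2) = (-6*a + x)/(6*a + x)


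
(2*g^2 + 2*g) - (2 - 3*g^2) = 5*g^2 + 2*g - 2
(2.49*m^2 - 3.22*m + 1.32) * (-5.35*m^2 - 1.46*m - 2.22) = -13.3215*m^4 + 13.5916*m^3 - 7.8886*m^2 + 5.2212*m - 2.9304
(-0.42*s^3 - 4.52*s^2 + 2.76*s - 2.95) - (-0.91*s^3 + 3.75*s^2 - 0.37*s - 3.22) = 0.49*s^3 - 8.27*s^2 + 3.13*s + 0.27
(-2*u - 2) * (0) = 0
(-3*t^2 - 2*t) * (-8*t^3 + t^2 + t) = 24*t^5 + 13*t^4 - 5*t^3 - 2*t^2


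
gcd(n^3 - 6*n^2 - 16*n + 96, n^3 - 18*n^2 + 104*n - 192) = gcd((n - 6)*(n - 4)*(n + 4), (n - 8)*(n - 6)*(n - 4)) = n^2 - 10*n + 24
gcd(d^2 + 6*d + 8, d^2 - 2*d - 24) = d + 4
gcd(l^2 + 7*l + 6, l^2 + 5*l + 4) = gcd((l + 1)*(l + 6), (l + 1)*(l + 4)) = l + 1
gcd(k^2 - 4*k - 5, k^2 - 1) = k + 1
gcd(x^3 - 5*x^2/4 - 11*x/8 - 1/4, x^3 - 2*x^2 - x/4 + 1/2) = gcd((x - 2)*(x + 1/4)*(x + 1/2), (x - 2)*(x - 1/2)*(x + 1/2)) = x^2 - 3*x/2 - 1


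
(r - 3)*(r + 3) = r^2 - 9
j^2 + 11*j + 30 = (j + 5)*(j + 6)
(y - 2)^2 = y^2 - 4*y + 4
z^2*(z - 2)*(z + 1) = z^4 - z^3 - 2*z^2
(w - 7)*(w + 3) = w^2 - 4*w - 21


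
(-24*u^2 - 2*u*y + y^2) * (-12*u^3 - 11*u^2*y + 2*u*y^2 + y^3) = 288*u^5 + 288*u^4*y - 38*u^3*y^2 - 39*u^2*y^3 + y^5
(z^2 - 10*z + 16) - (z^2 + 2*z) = 16 - 12*z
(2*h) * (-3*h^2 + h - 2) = -6*h^3 + 2*h^2 - 4*h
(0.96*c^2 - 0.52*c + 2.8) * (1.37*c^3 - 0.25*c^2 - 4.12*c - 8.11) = 1.3152*c^5 - 0.9524*c^4 + 0.0107999999999998*c^3 - 6.3432*c^2 - 7.3188*c - 22.708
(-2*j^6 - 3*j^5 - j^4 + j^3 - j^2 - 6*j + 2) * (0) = 0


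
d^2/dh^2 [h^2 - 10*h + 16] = 2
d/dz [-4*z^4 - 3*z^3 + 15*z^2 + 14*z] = -16*z^3 - 9*z^2 + 30*z + 14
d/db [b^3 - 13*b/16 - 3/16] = 3*b^2 - 13/16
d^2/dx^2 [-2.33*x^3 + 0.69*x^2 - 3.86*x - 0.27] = 1.38 - 13.98*x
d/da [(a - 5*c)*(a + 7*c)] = 2*a + 2*c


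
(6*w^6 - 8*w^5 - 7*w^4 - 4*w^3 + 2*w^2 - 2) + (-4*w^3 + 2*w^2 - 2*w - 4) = 6*w^6 - 8*w^5 - 7*w^4 - 8*w^3 + 4*w^2 - 2*w - 6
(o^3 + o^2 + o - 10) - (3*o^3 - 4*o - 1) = -2*o^3 + o^2 + 5*o - 9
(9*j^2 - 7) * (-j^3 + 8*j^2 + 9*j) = -9*j^5 + 72*j^4 + 88*j^3 - 56*j^2 - 63*j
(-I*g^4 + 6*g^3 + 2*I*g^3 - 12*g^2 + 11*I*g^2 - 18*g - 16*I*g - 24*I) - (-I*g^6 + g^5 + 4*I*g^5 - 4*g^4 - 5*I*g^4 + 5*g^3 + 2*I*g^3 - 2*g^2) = I*g^6 - g^5 - 4*I*g^5 + 4*g^4 + 4*I*g^4 + g^3 - 10*g^2 + 11*I*g^2 - 18*g - 16*I*g - 24*I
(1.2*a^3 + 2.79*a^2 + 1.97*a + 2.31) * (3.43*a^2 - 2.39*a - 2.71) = 4.116*a^5 + 6.7017*a^4 - 3.163*a^3 - 4.3459*a^2 - 10.8596*a - 6.2601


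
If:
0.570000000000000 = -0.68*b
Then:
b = -0.84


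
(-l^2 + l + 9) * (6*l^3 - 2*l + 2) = -6*l^5 + 6*l^4 + 56*l^3 - 4*l^2 - 16*l + 18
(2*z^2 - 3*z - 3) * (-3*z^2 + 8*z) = -6*z^4 + 25*z^3 - 15*z^2 - 24*z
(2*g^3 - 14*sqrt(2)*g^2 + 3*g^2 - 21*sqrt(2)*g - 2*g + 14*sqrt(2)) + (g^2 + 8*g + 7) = 2*g^3 - 14*sqrt(2)*g^2 + 4*g^2 - 21*sqrt(2)*g + 6*g + 7 + 14*sqrt(2)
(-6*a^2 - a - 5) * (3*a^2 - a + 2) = -18*a^4 + 3*a^3 - 26*a^2 + 3*a - 10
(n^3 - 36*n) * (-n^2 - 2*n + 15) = -n^5 - 2*n^4 + 51*n^3 + 72*n^2 - 540*n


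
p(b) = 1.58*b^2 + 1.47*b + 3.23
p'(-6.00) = -17.49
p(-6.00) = 51.29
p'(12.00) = 39.39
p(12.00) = 248.39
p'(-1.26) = -2.51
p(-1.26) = 3.89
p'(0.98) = 4.57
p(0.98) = 6.19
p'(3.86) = 13.67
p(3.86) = 32.45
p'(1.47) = 6.12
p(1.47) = 8.81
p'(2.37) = 8.96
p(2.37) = 15.59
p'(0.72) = 3.75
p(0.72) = 5.11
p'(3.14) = 11.39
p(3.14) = 23.42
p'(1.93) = 7.57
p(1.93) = 11.95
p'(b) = 3.16*b + 1.47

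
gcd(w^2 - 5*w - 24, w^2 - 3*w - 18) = w + 3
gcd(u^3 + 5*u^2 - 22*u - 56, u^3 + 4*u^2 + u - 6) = u + 2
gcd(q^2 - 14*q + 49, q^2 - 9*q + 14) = q - 7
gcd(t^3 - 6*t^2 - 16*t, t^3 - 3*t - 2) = 1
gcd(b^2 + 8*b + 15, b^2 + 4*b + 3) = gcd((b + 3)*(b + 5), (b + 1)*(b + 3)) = b + 3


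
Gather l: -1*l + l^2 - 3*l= l^2 - 4*l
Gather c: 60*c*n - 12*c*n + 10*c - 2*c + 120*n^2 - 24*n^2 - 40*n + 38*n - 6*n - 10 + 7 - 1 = c*(48*n + 8) + 96*n^2 - 8*n - 4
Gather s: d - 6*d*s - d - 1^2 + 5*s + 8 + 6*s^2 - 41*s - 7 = 6*s^2 + s*(-6*d - 36)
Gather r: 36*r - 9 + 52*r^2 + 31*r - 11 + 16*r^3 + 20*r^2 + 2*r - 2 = 16*r^3 + 72*r^2 + 69*r - 22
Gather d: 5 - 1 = 4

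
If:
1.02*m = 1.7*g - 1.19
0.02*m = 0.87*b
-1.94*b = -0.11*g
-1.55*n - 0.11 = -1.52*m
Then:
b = -0.08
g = -1.46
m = -3.60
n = -3.60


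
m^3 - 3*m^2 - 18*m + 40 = (m - 5)*(m - 2)*(m + 4)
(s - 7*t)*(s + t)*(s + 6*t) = s^3 - 43*s*t^2 - 42*t^3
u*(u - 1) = u^2 - u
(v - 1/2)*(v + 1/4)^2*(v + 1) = v^4 + v^3 - 3*v^2/16 - 7*v/32 - 1/32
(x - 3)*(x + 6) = x^2 + 3*x - 18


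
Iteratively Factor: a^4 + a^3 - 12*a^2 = (a)*(a^3 + a^2 - 12*a) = a*(a - 3)*(a^2 + 4*a) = a^2*(a - 3)*(a + 4)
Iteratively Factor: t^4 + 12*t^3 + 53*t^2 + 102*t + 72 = (t + 2)*(t^3 + 10*t^2 + 33*t + 36) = (t + 2)*(t + 4)*(t^2 + 6*t + 9) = (t + 2)*(t + 3)*(t + 4)*(t + 3)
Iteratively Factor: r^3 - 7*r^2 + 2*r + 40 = (r - 5)*(r^2 - 2*r - 8) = (r - 5)*(r - 4)*(r + 2)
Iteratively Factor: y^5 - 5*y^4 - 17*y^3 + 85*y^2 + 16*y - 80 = (y - 5)*(y^4 - 17*y^2 + 16) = (y - 5)*(y - 4)*(y^3 + 4*y^2 - y - 4) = (y - 5)*(y - 4)*(y + 1)*(y^2 + 3*y - 4) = (y - 5)*(y - 4)*(y - 1)*(y + 1)*(y + 4)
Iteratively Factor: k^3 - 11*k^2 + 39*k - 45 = (k - 3)*(k^2 - 8*k + 15) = (k - 5)*(k - 3)*(k - 3)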